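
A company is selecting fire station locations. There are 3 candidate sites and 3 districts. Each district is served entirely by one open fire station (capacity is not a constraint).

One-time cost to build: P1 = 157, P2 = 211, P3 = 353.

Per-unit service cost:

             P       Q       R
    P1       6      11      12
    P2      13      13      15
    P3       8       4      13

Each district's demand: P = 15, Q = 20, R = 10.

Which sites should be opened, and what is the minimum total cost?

Open P1 only; minimum total cost 587.

For any fixed open set, each district goes to its cheapest open site; total = fixed + service.
{P1}: P→P1 6·15=90, Q→P1 11·20=220, R→P1 12·10=120. Service 430; fixed 157; total 587.
{P3}: service 330 + fixed 353 = 683
{P1, P2}: service 430 + fixed 368 = 798
{P1, P2, P3}: service 290 + fixed 721 = 1011
No other subset beats 587.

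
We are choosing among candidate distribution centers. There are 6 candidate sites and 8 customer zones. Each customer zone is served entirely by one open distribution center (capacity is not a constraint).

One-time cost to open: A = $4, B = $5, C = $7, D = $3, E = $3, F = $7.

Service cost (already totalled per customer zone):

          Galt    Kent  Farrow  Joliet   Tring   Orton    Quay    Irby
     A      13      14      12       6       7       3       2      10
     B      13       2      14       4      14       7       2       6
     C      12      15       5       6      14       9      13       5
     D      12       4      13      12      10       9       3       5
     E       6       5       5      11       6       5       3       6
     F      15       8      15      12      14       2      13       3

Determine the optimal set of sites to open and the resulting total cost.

Open B and E; minimum total cost 44.

For any fixed open set, each customer zone goes to its cheapest open site; total = fixed + service.
{B, E}: Galt→E 6, Kent→B 2, Farrow→E 5, Joliet→B 4, Tring→E 6, Orton→E 5, Quay→B 2, Irby→B 6. Service 36; fixed 8; total 44.
{B, E, F}: service 30 + fixed 15 = 45
{A, B, E}: Galt→E 6, Kent→B 2, Farrow→E 5, Joliet→B 4, Tring→E 6, Orton→A 3, Quay→A 2, Irby→B 6. Service 34; fixed 12; total 46.
{A, B, C, D, E, F}: Galt→E 6, Kent→B 2, Farrow→C 5, Joliet→B 4, Tring→E 6, Orton→F 2, Quay→A 2, Irby→F 3. Service 30; fixed 29; total 59.
No other subset beats 44.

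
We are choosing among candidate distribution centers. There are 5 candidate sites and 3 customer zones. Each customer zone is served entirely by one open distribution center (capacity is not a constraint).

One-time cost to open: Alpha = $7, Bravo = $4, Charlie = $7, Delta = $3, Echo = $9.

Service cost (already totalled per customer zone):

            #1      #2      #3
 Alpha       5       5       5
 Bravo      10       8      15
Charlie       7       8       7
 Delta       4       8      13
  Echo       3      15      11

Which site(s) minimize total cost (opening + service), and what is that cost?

Open Alpha only; minimum total cost 22.

For any fixed open set, each customer zone goes to its cheapest open site; total = fixed + service.
{Alpha}: #1→Alpha 5, #2→Alpha 5, #3→Alpha 5. Service 15; fixed 7; total 22.
{Alpha, Delta}: service 14 + fixed 10 = 24
{Alpha, Bravo}: #1→Alpha 5, #2→Alpha 5, #3→Alpha 5. Service 15; fixed 11; total 26.
{Alpha, Bravo, Charlie, Delta, Echo}: service 13 + fixed 30 = 43
No other subset beats 22.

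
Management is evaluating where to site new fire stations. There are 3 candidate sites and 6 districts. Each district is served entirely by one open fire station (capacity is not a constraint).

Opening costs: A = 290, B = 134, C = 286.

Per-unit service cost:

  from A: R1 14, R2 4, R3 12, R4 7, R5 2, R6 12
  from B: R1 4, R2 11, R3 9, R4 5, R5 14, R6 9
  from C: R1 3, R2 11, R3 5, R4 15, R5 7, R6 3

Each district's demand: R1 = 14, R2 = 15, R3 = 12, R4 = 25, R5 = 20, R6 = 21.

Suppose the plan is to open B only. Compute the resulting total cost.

Total cost: 1057

Each district is assigned to its cheapest site among the open ones.
{B}: R1→B 4·14=56, R2→B 11·15=165, R3→B 9·12=108, R4→B 5·25=125, R5→B 14·20=280, R6→B 9·21=189. Service 923; fixed 134; total 1057.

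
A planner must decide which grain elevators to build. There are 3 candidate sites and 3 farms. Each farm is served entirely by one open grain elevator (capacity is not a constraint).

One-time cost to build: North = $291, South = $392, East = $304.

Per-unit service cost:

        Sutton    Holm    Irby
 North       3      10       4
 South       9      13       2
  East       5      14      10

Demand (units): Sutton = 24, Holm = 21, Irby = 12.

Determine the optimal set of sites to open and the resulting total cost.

For any fixed open set, each farm goes to its cheapest open site; total = fixed + service.
{North}: Sutton→North 3·24=72, Holm→North 10·21=210, Irby→North 4·12=48. Service 330; fixed 291; total 621.
{East}: service 534 + fixed 304 = 838
{South}: service 513 + fixed 392 = 905
{North, South, East}: Sutton→North 3·24=72, Holm→North 10·21=210, Irby→South 2·12=24. Service 306; fixed 987; total 1293.
(All 7 nonempty subsets were checked; North only is lowest.)

Open North only; minimum total cost 621.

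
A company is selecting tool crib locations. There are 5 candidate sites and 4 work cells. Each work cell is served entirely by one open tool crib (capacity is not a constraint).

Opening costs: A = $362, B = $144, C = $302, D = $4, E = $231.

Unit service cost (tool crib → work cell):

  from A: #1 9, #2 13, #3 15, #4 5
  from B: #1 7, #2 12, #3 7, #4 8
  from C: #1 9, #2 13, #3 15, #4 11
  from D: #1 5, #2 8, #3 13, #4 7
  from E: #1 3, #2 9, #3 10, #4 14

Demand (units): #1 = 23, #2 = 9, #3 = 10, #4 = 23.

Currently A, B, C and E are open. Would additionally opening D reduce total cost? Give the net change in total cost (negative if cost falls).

Current service cost with {A, B, C, E}: 335.
Adding D: each work cell re-picks its cheapest; new service cost 326, saving 9.
Extra fixed cost: 4. Net change = 4 − 9 = -5.
(Totals: 1374 → 1369.)

Yes — net change −5 (cost falls by 5).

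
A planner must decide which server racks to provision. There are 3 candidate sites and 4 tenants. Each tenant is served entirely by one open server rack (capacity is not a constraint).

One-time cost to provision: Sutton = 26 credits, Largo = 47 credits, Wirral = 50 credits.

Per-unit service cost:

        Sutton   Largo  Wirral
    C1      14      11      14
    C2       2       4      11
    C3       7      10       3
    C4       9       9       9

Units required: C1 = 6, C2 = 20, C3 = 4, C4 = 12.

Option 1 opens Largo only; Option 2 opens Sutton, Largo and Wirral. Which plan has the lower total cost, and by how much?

Option 1: {Largo}: C1→Largo 11·6=66, C2→Largo 4·20=80, C3→Largo 10·4=40, C4→Largo 9·12=108. Service 294; fixed 47; total 341.
Option 2: {Sutton, Largo, Wirral}: C1→Largo 11·6=66, C2→Sutton 2·20=40, C3→Wirral 3·4=12, C4→Sutton 9·12=108. Service 226; fixed 123; total 349.
Difference: |341 − 349| = 8.

Option 1 is cheaper by 8.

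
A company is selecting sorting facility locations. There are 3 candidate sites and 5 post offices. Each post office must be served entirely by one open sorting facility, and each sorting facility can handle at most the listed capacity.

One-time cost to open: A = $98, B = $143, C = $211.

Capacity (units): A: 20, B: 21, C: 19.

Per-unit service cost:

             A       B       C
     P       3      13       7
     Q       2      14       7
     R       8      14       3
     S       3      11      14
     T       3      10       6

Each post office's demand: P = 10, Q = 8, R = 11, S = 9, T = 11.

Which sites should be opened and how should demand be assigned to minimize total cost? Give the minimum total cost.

Minimum total cost: 708

Open {A, B, C}: P→A 3·10=30, Q→C 7·8=56, R→C 3·11=33, S→A 3·9=27, T→B 10·11=110.
Loads: A carries 19/20, B carries 11/21, C carries 19/19. Service 256; fixed 452; total 708.
Next best feasible plan costs 731.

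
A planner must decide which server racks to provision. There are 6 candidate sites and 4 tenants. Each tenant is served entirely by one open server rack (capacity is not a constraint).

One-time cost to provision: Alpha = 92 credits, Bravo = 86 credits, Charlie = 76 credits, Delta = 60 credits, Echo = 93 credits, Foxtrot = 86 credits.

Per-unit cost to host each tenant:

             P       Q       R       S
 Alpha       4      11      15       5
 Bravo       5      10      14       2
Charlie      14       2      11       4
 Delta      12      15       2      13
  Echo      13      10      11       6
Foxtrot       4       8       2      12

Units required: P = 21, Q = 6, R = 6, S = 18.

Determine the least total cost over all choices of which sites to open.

For any fixed open set, each tenant goes to its cheapest open site; total = fixed + service.
{Charlie, Foxtrot}: P→Foxtrot 4·21=84, Q→Charlie 2·6=12, R→Foxtrot 2·6=12, S→Charlie 4·18=72. Service 180; fixed 162; total 342.
{Bravo, Foxtrot}: service 180 + fixed 172 = 352
{Bravo, Delta}: service 213 + fixed 146 = 359
{Alpha, Bravo, Charlie, Delta, Echo, Foxtrot}: P→Alpha 4·21=84, Q→Charlie 2·6=12, R→Delta 2·6=12, S→Bravo 2·18=36. Service 144; fixed 493; total 637.
No other subset beats 342.

Minimum total cost: 342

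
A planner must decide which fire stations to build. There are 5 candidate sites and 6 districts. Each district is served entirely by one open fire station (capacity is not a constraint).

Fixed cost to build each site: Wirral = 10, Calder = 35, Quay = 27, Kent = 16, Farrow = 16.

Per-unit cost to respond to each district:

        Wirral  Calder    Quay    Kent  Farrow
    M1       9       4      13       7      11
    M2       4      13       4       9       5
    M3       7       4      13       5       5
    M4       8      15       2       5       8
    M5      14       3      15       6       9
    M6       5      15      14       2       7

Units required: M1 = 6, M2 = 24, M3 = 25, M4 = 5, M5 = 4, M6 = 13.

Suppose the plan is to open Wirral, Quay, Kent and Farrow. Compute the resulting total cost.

Total cost: 392

Each district is assigned to its cheapest site among the open ones.
{Wirral, Quay, Kent, Farrow}: M1→Kent 7·6=42, M2→Wirral 4·24=96, M3→Kent 5·25=125, M4→Quay 2·5=10, M5→Kent 6·4=24, M6→Kent 2·13=26. Service 323; fixed 69; total 392.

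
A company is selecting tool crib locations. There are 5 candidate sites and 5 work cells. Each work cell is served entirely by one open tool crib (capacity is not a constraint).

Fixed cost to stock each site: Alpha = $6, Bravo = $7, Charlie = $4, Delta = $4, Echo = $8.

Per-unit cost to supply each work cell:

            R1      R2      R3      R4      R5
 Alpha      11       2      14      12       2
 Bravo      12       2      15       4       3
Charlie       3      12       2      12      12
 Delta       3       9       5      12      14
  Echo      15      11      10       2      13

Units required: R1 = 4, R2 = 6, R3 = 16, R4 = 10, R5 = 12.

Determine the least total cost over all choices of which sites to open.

For any fixed open set, each work cell goes to its cheapest open site; total = fixed + service.
{Alpha, Charlie, Echo}: R1→Charlie 3·4=12, R2→Alpha 2·6=12, R3→Charlie 2·16=32, R4→Echo 2·10=20, R5→Alpha 2·12=24. Service 100; fixed 18; total 118.
{Alpha, Charlie, Delta, Echo}: R1→Charlie 3·4=12, R2→Alpha 2·6=12, R3→Charlie 2·16=32, R4→Echo 2·10=20, R5→Alpha 2·12=24. Service 100; fixed 22; total 122.
{Alpha, Bravo, Charlie, Echo}: service 100 + fixed 25 = 125
{Alpha, Bravo, Charlie, Delta, Echo}: R1→Charlie 3·4=12, R2→Alpha 2·6=12, R3→Charlie 2·16=32, R4→Echo 2·10=20, R5→Alpha 2·12=24. Service 100; fixed 29; total 129.
No other subset beats 118.

Minimum total cost: 118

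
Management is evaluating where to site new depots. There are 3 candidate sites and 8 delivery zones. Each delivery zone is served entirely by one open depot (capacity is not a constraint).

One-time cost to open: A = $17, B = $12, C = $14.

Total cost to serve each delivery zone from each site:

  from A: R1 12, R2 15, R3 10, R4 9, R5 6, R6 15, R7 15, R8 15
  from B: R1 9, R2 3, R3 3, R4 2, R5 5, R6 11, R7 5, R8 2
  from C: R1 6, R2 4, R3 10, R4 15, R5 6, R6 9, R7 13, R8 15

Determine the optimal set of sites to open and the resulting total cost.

Open B only; minimum total cost 52.

For any fixed open set, each delivery zone goes to its cheapest open site; total = fixed + service.
{B}: R1→B 9, R2→B 3, R3→B 3, R4→B 2, R5→B 5, R6→B 11, R7→B 5, R8→B 2. Service 40; fixed 12; total 52.
{B, C}: R1→C 6, R2→B 3, R3→B 3, R4→B 2, R5→B 5, R6→C 9, R7→B 5, R8→B 2. Service 35; fixed 26; total 61.
{A, B}: service 40 + fixed 29 = 69
{A, B, C}: service 35 + fixed 43 = 78
(All 7 nonempty subsets were checked; B only is lowest.)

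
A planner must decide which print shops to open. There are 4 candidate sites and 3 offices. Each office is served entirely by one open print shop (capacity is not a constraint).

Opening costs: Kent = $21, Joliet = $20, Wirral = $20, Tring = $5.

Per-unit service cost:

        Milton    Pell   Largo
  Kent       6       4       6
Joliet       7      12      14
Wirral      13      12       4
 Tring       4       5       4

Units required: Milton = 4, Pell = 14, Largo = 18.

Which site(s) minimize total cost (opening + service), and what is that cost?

For any fixed open set, each office goes to its cheapest open site; total = fixed + service.
{Tring}: Milton→Tring 4·4=16, Pell→Tring 5·14=70, Largo→Tring 4·18=72. Service 158; fixed 5; total 163.
{Kent, Tring}: service 144 + fixed 26 = 170
{Joliet, Tring}: Milton→Tring 4·4=16, Pell→Tring 5·14=70, Largo→Tring 4·18=72. Service 158; fixed 25; total 183.
{Kent, Joliet, Wirral, Tring}: Milton→Tring 4·4=16, Pell→Kent 4·14=56, Largo→Wirral 4·18=72. Service 144; fixed 66; total 210.
No other subset beats 163.

Open Tring only; minimum total cost 163.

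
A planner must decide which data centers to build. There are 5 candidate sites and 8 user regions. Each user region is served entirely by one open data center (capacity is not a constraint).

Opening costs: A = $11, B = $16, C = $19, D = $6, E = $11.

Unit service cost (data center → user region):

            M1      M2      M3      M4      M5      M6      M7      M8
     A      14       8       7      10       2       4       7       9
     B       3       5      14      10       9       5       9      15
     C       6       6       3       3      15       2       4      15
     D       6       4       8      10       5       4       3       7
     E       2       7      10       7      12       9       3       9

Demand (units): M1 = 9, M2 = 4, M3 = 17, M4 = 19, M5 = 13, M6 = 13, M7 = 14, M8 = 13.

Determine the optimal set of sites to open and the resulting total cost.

Open A, C, D and E; minimum total cost 374.

For any fixed open set, each user region goes to its cheapest open site; total = fixed + service.
{A, C, D, E}: M1→E 2·9=18, M2→D 4·4=16, M3→C 3·17=51, M4→C 3·19=57, M5→A 2·13=26, M6→C 2·13=26, M7→D 3·14=42, M8→D 7·13=91. Service 327; fixed 47; total 374.
{A, B, C, D}: service 336 + fixed 52 = 388
{A, B, C, D, E}: M1→E 2·9=18, M2→D 4·4=16, M3→C 3·17=51, M4→C 3·19=57, M5→A 2·13=26, M6→C 2·13=26, M7→D 3·14=42, M8→D 7·13=91. Service 327; fixed 63; total 390.
{D}: service 646 + fixed 6 = 652
No other subset beats 374.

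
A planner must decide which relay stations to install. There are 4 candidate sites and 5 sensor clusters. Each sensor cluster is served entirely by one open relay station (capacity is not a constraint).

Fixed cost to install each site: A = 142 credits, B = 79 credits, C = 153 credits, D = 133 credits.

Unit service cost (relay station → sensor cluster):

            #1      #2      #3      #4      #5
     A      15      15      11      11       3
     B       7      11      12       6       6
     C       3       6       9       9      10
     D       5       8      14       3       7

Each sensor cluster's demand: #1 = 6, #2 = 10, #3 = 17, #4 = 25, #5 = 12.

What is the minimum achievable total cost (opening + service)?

Minimum total cost: 640

For any fixed open set, each sensor cluster goes to its cheapest open site; total = fixed + service.
{D}: #1→D 5·6=30, #2→D 8·10=80, #3→D 14·17=238, #4→D 3·25=75, #5→D 7·12=84. Service 507; fixed 133; total 640.
{B}: #1→B 7·6=42, #2→B 11·10=110, #3→B 12·17=204, #4→B 6·25=150, #5→B 6·12=72. Service 578; fixed 79; total 657.
{B, D}: service 461 + fixed 212 = 673
{A, B, C, D}: service 342 + fixed 507 = 849
No other subset beats 640.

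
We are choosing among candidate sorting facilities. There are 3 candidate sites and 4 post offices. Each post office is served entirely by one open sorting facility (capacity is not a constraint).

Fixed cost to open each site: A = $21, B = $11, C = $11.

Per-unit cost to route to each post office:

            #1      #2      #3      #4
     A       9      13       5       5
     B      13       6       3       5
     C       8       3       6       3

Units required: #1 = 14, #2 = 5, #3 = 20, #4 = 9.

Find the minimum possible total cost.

For any fixed open set, each post office goes to its cheapest open site; total = fixed + service.
{B, C}: #1→C 8·14=112, #2→C 3·5=15, #3→B 3·20=60, #4→C 3·9=27. Service 214; fixed 22; total 236.
{A, B, C}: service 214 + fixed 43 = 257
{C}: #1→C 8·14=112, #2→C 3·5=15, #3→C 6·20=120, #4→C 3·9=27. Service 274; fixed 11; total 285.
{B}: #1→B 13·14=182, #2→B 6·5=30, #3→B 3·20=60, #4→B 5·9=45. Service 317; fixed 11; total 328.
(All 7 nonempty subsets were checked; B and C is lowest.)

Minimum total cost: 236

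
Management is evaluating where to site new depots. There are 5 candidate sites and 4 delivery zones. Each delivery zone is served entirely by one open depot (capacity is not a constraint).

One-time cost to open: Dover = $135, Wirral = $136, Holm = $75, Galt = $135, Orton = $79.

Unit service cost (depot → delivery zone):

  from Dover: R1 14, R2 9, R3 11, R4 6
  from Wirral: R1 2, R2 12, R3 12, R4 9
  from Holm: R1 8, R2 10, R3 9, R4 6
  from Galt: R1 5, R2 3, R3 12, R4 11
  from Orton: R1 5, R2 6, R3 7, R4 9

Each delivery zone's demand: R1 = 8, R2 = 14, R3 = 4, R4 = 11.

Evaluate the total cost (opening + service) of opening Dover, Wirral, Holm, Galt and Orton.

Total cost: 712

Each delivery zone is assigned to its cheapest site among the open ones.
{Dover, Wirral, Holm, Galt, Orton}: R1→Wirral 2·8=16, R2→Galt 3·14=42, R3→Orton 7·4=28, R4→Dover 6·11=66. Service 152; fixed 560; total 712.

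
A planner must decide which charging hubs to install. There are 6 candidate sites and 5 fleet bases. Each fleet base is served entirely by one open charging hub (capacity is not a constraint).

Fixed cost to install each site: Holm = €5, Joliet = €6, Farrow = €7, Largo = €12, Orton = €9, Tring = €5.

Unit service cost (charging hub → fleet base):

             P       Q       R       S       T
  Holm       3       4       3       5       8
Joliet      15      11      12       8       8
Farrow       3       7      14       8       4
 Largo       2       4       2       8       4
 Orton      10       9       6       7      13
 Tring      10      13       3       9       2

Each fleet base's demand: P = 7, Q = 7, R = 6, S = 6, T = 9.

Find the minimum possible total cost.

Minimum total cost: 124

For any fixed open set, each fleet base goes to its cheapest open site; total = fixed + service.
{Holm, Largo, Tring}: P→Largo 2·7=14, Q→Holm 4·7=28, R→Largo 2·6=12, S→Holm 5·6=30, T→Tring 2·9=18. Service 102; fixed 22; total 124.
{Holm, Tring}: P→Holm 3·7=21, Q→Holm 4·7=28, R→Holm 3·6=18, S→Holm 5·6=30, T→Tring 2·9=18. Service 115; fixed 10; total 125.
{Holm, Joliet, Largo, Tring}: service 102 + fixed 28 = 130
{Holm, Joliet, Farrow, Largo, Orton, Tring}: service 102 + fixed 44 = 146
No other subset beats 124.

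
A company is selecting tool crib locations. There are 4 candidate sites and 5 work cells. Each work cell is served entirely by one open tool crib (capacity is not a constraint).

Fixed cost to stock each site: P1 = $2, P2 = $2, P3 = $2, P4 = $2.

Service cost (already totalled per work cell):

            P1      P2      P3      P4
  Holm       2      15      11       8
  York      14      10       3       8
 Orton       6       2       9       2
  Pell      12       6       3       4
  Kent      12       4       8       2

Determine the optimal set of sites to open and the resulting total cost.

Open P1, P3 and P4; minimum total cost 18.

For any fixed open set, each work cell goes to its cheapest open site; total = fixed + service.
{P1, P3, P4}: Holm→P1 2, York→P3 3, Orton→P4 2, Pell→P3 3, Kent→P4 2. Service 12; fixed 6; total 18.
{P1, P2, P3}: Holm→P1 2, York→P3 3, Orton→P2 2, Pell→P3 3, Kent→P2 4. Service 14; fixed 6; total 20.
{P1, P2, P3, P4}: Holm→P1 2, York→P3 3, Orton→P2 2, Pell→P3 3, Kent→P4 2. Service 12; fixed 8; total 20.
{P1}: service 46 + fixed 2 = 48
(All 15 nonempty subsets were checked; P1, P3 and P4 is lowest.)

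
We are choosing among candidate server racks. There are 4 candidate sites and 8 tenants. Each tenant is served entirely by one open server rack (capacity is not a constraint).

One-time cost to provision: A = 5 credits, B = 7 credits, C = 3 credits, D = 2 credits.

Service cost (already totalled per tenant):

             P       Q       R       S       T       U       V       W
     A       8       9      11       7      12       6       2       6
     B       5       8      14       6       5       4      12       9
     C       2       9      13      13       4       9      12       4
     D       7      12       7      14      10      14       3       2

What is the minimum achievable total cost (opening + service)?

Minimum total cost: 48

For any fixed open set, each tenant goes to its cheapest open site; total = fixed + service.
{B, C, D}: P→C 2, Q→B 8, R→D 7, S→B 6, T→C 4, U→B 4, V→D 3, W→D 2. Service 36; fixed 12; total 48.
{A, C, D}: service 39 + fixed 10 = 49
{B, D}: service 40 + fixed 9 = 49
{A, B, C, D}: service 35 + fixed 17 = 52
(All 15 nonempty subsets were checked; B, C and D is lowest.)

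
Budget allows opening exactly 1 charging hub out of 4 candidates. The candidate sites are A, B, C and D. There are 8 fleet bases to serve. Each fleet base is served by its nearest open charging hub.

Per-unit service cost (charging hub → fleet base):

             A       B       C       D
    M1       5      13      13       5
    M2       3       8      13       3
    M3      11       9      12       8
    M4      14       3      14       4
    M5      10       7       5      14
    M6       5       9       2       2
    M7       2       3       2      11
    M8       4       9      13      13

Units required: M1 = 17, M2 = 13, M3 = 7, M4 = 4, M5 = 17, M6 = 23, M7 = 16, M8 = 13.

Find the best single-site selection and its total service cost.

Choose A only; total service cost 626.

With exactly 1 open, each fleet base uses its cheapest among the chosen.
{A}: M1→A 5·17=85, M2→A 3·13=39, M3→A 11·7=77, M4→A 14·4=56, M5→A 10·17=170, M6→A 5·23=115, M7→A 2·16=32, M8→A 4·13=52. Service cost 626.
{D}: service cost 825
{C}: service cost 862
Among all 4 size-1 choices, {A} is lowest.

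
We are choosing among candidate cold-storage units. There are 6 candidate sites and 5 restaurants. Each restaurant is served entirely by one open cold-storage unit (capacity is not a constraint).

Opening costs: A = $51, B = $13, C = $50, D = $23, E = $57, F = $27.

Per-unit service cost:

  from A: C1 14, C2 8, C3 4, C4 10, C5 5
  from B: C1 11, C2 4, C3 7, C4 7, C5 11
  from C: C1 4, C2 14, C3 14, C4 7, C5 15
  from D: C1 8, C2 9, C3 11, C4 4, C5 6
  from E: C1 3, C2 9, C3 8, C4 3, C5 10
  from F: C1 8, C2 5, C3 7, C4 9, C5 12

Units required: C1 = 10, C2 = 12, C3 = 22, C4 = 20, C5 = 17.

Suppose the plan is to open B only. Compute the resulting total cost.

Each restaurant is assigned to its cheapest site among the open ones.
{B}: C1→B 11·10=110, C2→B 4·12=48, C3→B 7·22=154, C4→B 7·20=140, C5→B 11·17=187. Service 639; fixed 13; total 652.

Total cost: 652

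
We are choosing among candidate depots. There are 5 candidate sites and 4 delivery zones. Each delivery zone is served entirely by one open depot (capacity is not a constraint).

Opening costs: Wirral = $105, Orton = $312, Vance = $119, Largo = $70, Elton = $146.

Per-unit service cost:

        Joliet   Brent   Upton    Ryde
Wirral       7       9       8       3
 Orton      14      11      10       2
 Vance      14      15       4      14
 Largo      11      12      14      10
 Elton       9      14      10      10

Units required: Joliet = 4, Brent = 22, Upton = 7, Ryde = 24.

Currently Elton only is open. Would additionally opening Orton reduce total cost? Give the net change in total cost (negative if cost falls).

Current service cost with {Elton}: 654.
Adding Orton: each delivery zone re-picks its cheapest; new service cost 396, saving 258.
Extra fixed cost: 312. Net change = 312 − 258 = 54.
(Totals: 800 → 854.)

No — net change +54 (cost rises by 54).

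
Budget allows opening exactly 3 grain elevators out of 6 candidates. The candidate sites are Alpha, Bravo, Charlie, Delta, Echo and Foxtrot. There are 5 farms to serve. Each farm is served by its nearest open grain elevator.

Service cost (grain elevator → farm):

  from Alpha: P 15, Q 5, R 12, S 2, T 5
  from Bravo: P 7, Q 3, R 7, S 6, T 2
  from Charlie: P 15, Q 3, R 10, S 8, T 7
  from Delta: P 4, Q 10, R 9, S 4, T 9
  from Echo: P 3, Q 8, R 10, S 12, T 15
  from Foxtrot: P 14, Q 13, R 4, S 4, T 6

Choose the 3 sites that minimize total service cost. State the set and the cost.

With exactly 3 open, each farm uses its cheapest among the chosen.
{Bravo, Echo, Foxtrot}: P→Echo 3, Q→Bravo 3, R→Foxtrot 4, S→Foxtrot 4, T→Bravo 2. Service cost 16.
{Alpha, Bravo, Echo}: service cost 17
{Bravo, Delta, Foxtrot}: service cost 17
Among all 20 size-3 choices, {Bravo, Echo, Foxtrot} is lowest.

Choose Bravo, Echo and Foxtrot; total service cost 16.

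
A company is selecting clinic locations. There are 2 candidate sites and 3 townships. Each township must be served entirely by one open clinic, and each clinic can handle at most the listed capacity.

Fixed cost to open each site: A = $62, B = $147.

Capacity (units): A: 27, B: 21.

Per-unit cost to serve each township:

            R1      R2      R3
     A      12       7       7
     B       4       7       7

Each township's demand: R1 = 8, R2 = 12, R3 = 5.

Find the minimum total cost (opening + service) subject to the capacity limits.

Open {A}: R1→A 12·8=96, R2→A 7·12=84, R3→A 7·5=35.
Loads: A carries 25/27. Service 215; fixed 62; total 277.
Next best feasible plan costs 360.

Minimum total cost: 277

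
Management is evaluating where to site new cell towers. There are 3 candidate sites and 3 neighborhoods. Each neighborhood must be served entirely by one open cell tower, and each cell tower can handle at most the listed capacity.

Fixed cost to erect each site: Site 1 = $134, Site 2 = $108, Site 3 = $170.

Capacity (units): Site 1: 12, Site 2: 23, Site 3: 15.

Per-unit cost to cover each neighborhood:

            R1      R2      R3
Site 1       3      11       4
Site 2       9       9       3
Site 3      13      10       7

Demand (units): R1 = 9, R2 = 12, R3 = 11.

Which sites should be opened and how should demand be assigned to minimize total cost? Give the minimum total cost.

Open {Site 1, Site 2}: R1→Site 1 3·9=27, R2→Site 2 9·12=108, R3→Site 2 3·11=33.
Loads: Site 1 carries 9/12, Site 2 carries 23/23. Service 168; fixed 242; total 410.
Next best feasible plan costs 475.

Minimum total cost: 410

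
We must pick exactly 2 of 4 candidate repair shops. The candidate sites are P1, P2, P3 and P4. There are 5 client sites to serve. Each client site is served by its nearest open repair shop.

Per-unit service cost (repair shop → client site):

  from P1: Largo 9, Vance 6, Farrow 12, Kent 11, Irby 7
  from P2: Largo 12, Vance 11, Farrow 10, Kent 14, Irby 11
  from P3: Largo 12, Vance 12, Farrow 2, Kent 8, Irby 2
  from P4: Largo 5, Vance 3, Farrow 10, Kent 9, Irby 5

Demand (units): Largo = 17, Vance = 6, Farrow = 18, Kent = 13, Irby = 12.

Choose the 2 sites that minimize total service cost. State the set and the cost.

With exactly 2 open, each client site uses its cheapest among the chosen.
{P3, P4}: Largo→P4 5·17=85, Vance→P4 3·6=18, Farrow→P3 2·18=36, Kent→P3 8·13=104, Irby→P3 2·12=24. Service cost 267.
{P1, P3}: service cost 353
{P2, P3}: service cost 434
Among all 6 size-2 choices, {P3, P4} is lowest.

Choose P3 and P4; total service cost 267.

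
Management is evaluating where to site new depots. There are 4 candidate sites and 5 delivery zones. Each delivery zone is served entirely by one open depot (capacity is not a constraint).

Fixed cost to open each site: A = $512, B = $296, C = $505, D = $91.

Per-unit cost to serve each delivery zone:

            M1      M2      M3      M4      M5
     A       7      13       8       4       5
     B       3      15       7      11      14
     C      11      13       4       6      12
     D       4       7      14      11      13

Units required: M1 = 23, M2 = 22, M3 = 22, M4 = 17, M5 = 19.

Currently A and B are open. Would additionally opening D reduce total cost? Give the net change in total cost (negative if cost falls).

Current service cost with {A, B}: 672.
Adding D: each delivery zone re-picks its cheapest; new service cost 540, saving 132.
Extra fixed cost: 91. Net change = 91 − 132 = -41.
(Totals: 1480 → 1439.)

Yes — net change −41 (cost falls by 41).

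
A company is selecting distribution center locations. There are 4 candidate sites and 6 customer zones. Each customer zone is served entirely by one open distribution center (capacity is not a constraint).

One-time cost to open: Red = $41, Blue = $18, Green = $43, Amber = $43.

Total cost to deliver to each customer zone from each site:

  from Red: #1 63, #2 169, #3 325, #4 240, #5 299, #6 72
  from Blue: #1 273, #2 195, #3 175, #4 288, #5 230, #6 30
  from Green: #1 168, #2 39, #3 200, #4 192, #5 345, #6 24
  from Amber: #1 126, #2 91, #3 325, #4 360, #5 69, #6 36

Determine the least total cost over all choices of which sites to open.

For any fixed open set, each customer zone goes to its cheapest open site; total = fixed + service.
{Red, Blue, Green, Amber}: #1→Red 63, #2→Green 39, #3→Blue 175, #4→Green 192, #5→Amber 69, #6→Green 24. Service 562; fixed 145; total 707.
{Red, Green, Amber}: #1→Red 63, #2→Green 39, #3→Green 200, #4→Green 192, #5→Amber 69, #6→Green 24. Service 587; fixed 127; total 714.
{Blue, Green, Amber}: #1→Amber 126, #2→Green 39, #3→Blue 175, #4→Green 192, #5→Amber 69, #6→Green 24. Service 625; fixed 104; total 729.
{Blue}: service 1191 + fixed 18 = 1209
No other subset beats 707.

Minimum total cost: 707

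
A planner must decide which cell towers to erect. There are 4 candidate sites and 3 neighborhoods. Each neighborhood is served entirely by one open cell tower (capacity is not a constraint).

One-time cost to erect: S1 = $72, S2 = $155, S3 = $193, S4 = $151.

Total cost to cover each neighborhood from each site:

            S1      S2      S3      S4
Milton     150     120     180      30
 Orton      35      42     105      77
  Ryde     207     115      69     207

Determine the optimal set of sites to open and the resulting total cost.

For any fixed open set, each neighborhood goes to its cheapest open site; total = fixed + service.
{S2}: Milton→S2 120, Orton→S2 42, Ryde→S2 115. Service 277; fixed 155; total 432.
{S1}: service 392 + fixed 72 = 464
{S4}: service 314 + fixed 151 = 465
{S1, S2, S3, S4}: service 134 + fixed 571 = 705
(All 15 nonempty subsets were checked; S2 only is lowest.)

Open S2 only; minimum total cost 432.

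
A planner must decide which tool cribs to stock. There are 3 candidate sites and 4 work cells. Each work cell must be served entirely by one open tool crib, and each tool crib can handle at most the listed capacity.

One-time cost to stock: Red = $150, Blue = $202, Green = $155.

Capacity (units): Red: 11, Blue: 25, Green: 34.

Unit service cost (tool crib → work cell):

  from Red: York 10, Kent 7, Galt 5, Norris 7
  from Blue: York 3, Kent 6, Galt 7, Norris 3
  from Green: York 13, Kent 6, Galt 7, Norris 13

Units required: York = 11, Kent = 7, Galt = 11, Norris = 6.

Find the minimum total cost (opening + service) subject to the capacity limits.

Open {Red, Blue}: York→Blue 3·11=33, Kent→Blue 6·7=42, Galt→Red 5·11=55, Norris→Blue 3·6=18.
Loads: Red carries 11/11, Blue carries 24/25. Service 148; fixed 352; total 500.
Next best feasible plan costs 527.

Minimum total cost: 500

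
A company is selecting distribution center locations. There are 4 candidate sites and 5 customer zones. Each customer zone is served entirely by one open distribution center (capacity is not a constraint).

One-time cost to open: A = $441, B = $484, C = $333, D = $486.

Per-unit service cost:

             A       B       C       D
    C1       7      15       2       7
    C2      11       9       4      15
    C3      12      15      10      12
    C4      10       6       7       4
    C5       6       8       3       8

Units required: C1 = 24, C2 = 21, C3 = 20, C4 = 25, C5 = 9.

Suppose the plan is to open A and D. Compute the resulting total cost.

Total cost: 1720

Each customer zone is assigned to its cheapest site among the open ones.
{A, D}: C1→A 7·24=168, C2→A 11·21=231, C3→A 12·20=240, C4→D 4·25=100, C5→A 6·9=54. Service 793; fixed 927; total 1720.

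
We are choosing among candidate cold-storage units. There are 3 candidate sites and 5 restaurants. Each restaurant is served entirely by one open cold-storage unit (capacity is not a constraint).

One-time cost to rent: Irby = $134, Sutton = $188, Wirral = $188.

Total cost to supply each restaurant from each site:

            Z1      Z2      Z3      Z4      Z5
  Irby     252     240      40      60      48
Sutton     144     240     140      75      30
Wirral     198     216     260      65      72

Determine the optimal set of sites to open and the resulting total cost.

Open Irby only; minimum total cost 774.

For any fixed open set, each restaurant goes to its cheapest open site; total = fixed + service.
{Irby}: Z1→Irby 252, Z2→Irby 240, Z3→Irby 40, Z4→Irby 60, Z5→Irby 48. Service 640; fixed 134; total 774.
{Sutton}: service 629 + fixed 188 = 817
{Irby, Sutton}: Z1→Sutton 144, Z2→Irby 240, Z3→Irby 40, Z4→Irby 60, Z5→Sutton 30. Service 514; fixed 322; total 836.
{Irby, Sutton, Wirral}: Z1→Sutton 144, Z2→Wirral 216, Z3→Irby 40, Z4→Irby 60, Z5→Sutton 30. Service 490; fixed 510; total 1000.
No other subset beats 774.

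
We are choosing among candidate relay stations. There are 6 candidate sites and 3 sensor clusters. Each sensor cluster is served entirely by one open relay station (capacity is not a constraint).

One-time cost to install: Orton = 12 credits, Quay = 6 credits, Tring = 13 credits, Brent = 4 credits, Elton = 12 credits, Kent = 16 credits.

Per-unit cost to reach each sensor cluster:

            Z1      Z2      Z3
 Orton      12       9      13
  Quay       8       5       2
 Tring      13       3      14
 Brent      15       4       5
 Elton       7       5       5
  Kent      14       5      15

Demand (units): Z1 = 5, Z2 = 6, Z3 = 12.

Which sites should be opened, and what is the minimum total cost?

For any fixed open set, each sensor cluster goes to its cheapest open site; total = fixed + service.
{Quay, Brent}: Z1→Quay 8·5=40, Z2→Brent 4·6=24, Z3→Quay 2·12=24. Service 88; fixed 10; total 98.
{Quay}: service 94 + fixed 6 = 100
{Quay, Tring}: service 82 + fixed 19 = 101
{Orton, Quay, Tring, Brent, Elton, Kent}: service 77 + fixed 63 = 140
No other subset beats 98.

Open Quay and Brent; minimum total cost 98.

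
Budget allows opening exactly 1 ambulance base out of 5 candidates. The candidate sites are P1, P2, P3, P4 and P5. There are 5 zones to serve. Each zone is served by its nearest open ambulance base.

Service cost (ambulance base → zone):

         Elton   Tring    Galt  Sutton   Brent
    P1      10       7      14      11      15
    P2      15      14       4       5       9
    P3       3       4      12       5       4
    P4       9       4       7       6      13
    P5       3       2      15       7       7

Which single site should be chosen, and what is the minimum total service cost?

With exactly 1 open, each zone uses its cheapest among the chosen.
{P3}: Elton→P3 3, Tring→P3 4, Galt→P3 12, Sutton→P3 5, Brent→P3 4. Service cost 28.
{P5}: service cost 34
{P4}: service cost 39
Among all 5 size-1 choices, {P3} is lowest.

Choose P3 only; total service cost 28.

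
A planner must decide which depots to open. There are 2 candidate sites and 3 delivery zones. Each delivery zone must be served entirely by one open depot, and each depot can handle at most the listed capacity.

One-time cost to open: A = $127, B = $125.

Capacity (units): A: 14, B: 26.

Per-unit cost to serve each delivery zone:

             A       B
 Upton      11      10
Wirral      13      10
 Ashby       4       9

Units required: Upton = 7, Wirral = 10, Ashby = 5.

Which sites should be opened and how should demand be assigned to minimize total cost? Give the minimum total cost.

Open {B}: Upton→B 10·7=70, Wirral→B 10·10=100, Ashby→B 9·5=45.
Loads: B carries 22/26. Service 215; fixed 125; total 340.
Next best feasible plan costs 442.

Minimum total cost: 340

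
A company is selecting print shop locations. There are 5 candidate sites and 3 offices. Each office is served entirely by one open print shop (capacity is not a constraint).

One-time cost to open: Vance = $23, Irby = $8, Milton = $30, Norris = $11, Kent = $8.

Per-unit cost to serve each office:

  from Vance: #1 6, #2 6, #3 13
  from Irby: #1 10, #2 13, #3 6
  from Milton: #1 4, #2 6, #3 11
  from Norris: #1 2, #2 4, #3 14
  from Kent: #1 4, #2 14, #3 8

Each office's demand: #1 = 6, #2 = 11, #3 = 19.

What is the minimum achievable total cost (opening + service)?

Minimum total cost: 189

For any fixed open set, each office goes to its cheapest open site; total = fixed + service.
{Irby, Norris}: #1→Norris 2·6=12, #2→Norris 4·11=44, #3→Irby 6·19=114. Service 170; fixed 19; total 189.
{Irby, Norris, Kent}: service 170 + fixed 27 = 197
{Vance, Irby, Norris}: service 170 + fixed 42 = 212
{Vance, Irby, Milton, Norris, Kent}: #1→Norris 2·6=12, #2→Norris 4·11=44, #3→Irby 6·19=114. Service 170; fixed 80; total 250.
No other subset beats 189.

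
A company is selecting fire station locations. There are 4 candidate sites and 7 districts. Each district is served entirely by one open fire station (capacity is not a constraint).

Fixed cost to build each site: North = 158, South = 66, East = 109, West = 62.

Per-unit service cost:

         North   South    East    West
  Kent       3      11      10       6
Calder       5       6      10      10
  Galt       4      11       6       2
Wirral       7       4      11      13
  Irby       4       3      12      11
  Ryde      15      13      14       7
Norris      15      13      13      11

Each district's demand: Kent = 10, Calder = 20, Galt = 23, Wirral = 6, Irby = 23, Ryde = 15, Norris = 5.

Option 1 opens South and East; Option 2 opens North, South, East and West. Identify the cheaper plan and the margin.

Option 2 is cheaper by 62.

Option 1: {South, East}: Kent→East 10·10=100, Calder→South 6·20=120, Galt→East 6·23=138, Wirral→South 4·6=24, Irby→South 3·23=69, Ryde→South 13·15=195, Norris→South 13·5=65. Service 711; fixed 175; total 886.
Option 2: {North, South, East, West}: Kent→North 3·10=30, Calder→North 5·20=100, Galt→West 2·23=46, Wirral→South 4·6=24, Irby→South 3·23=69, Ryde→West 7·15=105, Norris→West 11·5=55. Service 429; fixed 395; total 824.
Difference: |886 − 824| = 62.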